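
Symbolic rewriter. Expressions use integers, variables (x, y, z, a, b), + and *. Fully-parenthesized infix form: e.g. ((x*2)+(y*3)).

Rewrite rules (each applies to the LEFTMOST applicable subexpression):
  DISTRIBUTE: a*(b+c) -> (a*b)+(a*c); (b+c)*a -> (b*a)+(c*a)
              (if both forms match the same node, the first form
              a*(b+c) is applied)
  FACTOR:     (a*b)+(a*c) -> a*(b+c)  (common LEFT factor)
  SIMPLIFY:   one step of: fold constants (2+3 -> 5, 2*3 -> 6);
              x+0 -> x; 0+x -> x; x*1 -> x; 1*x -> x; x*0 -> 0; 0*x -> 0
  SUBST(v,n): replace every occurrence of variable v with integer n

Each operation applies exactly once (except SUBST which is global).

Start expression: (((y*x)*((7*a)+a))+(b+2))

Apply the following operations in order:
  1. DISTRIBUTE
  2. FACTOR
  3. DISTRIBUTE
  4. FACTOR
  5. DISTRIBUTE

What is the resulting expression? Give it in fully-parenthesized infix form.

Answer: ((((y*x)*(7*a))+((y*x)*a))+(b+2))

Derivation:
Start: (((y*x)*((7*a)+a))+(b+2))
Apply DISTRIBUTE at L (target: ((y*x)*((7*a)+a))): (((y*x)*((7*a)+a))+(b+2)) -> ((((y*x)*(7*a))+((y*x)*a))+(b+2))
Apply FACTOR at L (target: (((y*x)*(7*a))+((y*x)*a))): ((((y*x)*(7*a))+((y*x)*a))+(b+2)) -> (((y*x)*((7*a)+a))+(b+2))
Apply DISTRIBUTE at L (target: ((y*x)*((7*a)+a))): (((y*x)*((7*a)+a))+(b+2)) -> ((((y*x)*(7*a))+((y*x)*a))+(b+2))
Apply FACTOR at L (target: (((y*x)*(7*a))+((y*x)*a))): ((((y*x)*(7*a))+((y*x)*a))+(b+2)) -> (((y*x)*((7*a)+a))+(b+2))
Apply DISTRIBUTE at L (target: ((y*x)*((7*a)+a))): (((y*x)*((7*a)+a))+(b+2)) -> ((((y*x)*(7*a))+((y*x)*a))+(b+2))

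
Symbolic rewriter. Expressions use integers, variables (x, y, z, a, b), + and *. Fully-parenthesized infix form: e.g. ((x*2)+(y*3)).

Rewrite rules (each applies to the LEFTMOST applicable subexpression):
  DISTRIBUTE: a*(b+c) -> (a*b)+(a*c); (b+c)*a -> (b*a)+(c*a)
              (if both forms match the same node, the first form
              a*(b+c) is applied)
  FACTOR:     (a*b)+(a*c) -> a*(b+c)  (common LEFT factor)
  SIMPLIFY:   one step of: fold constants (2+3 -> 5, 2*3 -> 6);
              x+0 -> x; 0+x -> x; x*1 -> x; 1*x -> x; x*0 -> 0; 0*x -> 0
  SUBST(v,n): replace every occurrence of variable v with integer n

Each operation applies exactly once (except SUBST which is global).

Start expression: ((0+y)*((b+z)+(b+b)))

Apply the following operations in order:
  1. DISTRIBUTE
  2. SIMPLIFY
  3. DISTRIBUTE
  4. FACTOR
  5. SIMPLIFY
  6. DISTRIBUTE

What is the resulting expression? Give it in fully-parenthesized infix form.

Start: ((0+y)*((b+z)+(b+b)))
Apply DISTRIBUTE at root (target: ((0+y)*((b+z)+(b+b)))): ((0+y)*((b+z)+(b+b))) -> (((0+y)*(b+z))+((0+y)*(b+b)))
Apply SIMPLIFY at LL (target: (0+y)): (((0+y)*(b+z))+((0+y)*(b+b))) -> ((y*(b+z))+((0+y)*(b+b)))
Apply DISTRIBUTE at L (target: (y*(b+z))): ((y*(b+z))+((0+y)*(b+b))) -> (((y*b)+(y*z))+((0+y)*(b+b)))
Apply FACTOR at L (target: ((y*b)+(y*z))): (((y*b)+(y*z))+((0+y)*(b+b))) -> ((y*(b+z))+((0+y)*(b+b)))
Apply SIMPLIFY at RL (target: (0+y)): ((y*(b+z))+((0+y)*(b+b))) -> ((y*(b+z))+(y*(b+b)))
Apply DISTRIBUTE at L (target: (y*(b+z))): ((y*(b+z))+(y*(b+b))) -> (((y*b)+(y*z))+(y*(b+b)))

Answer: (((y*b)+(y*z))+(y*(b+b)))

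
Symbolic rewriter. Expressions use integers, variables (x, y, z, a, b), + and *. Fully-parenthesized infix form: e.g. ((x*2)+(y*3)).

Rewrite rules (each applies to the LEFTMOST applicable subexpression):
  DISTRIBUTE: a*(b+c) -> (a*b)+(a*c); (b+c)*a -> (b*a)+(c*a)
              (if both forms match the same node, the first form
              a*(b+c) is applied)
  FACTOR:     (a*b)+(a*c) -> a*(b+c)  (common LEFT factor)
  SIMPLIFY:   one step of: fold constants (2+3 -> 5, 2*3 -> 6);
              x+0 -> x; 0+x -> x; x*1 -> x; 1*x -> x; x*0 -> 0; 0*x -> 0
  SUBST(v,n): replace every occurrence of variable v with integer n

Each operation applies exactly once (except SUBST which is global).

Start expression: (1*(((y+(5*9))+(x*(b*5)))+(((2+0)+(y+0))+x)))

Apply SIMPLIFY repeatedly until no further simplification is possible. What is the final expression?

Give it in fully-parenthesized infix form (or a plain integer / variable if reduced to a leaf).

Answer: (((y+45)+(x*(b*5)))+((2+y)+x))

Derivation:
Start: (1*(((y+(5*9))+(x*(b*5)))+(((2+0)+(y+0))+x)))
Step 1: at root: (1*(((y+(5*9))+(x*(b*5)))+(((2+0)+(y+0))+x))) -> (((y+(5*9))+(x*(b*5)))+(((2+0)+(y+0))+x)); overall: (1*(((y+(5*9))+(x*(b*5)))+(((2+0)+(y+0))+x))) -> (((y+(5*9))+(x*(b*5)))+(((2+0)+(y+0))+x))
Step 2: at LLR: (5*9) -> 45; overall: (((y+(5*9))+(x*(b*5)))+(((2+0)+(y+0))+x)) -> (((y+45)+(x*(b*5)))+(((2+0)+(y+0))+x))
Step 3: at RLL: (2+0) -> 2; overall: (((y+45)+(x*(b*5)))+(((2+0)+(y+0))+x)) -> (((y+45)+(x*(b*5)))+((2+(y+0))+x))
Step 4: at RLR: (y+0) -> y; overall: (((y+45)+(x*(b*5)))+((2+(y+0))+x)) -> (((y+45)+(x*(b*5)))+((2+y)+x))
Fixed point: (((y+45)+(x*(b*5)))+((2+y)+x))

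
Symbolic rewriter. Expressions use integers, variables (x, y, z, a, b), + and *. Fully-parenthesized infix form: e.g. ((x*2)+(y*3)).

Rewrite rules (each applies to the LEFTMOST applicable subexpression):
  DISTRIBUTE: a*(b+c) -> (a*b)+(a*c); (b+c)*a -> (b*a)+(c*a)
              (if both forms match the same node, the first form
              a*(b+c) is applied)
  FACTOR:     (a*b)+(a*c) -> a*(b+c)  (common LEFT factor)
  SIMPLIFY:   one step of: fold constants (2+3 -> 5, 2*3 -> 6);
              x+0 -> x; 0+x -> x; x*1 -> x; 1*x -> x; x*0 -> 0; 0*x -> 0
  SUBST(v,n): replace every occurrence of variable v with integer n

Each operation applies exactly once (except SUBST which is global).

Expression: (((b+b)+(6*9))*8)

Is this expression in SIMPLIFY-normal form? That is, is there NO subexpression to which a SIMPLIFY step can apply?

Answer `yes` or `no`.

Answer: no

Derivation:
Expression: (((b+b)+(6*9))*8)
Scanning for simplifiable subexpressions (pre-order)...
  at root: (((b+b)+(6*9))*8) (not simplifiable)
  at L: ((b+b)+(6*9)) (not simplifiable)
  at LL: (b+b) (not simplifiable)
  at LR: (6*9) (SIMPLIFIABLE)
Found simplifiable subexpr at path LR: (6*9)
One SIMPLIFY step would give: (((b+b)+54)*8)
-> NOT in normal form.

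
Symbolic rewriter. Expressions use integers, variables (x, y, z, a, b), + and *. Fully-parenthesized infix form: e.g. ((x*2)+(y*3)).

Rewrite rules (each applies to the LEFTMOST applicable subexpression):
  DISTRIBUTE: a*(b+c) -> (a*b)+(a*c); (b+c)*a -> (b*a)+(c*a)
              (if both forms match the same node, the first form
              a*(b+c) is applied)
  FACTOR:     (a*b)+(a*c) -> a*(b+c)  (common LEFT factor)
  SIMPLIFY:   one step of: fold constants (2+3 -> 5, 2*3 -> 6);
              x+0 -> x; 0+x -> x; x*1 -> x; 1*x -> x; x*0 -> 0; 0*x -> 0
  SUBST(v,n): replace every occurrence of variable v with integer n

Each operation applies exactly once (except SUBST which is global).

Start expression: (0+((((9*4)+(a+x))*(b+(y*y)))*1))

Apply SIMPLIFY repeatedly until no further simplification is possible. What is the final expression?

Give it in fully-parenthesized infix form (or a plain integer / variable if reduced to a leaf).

Answer: ((36+(a+x))*(b+(y*y)))

Derivation:
Start: (0+((((9*4)+(a+x))*(b+(y*y)))*1))
Step 1: at root: (0+((((9*4)+(a+x))*(b+(y*y)))*1)) -> ((((9*4)+(a+x))*(b+(y*y)))*1); overall: (0+((((9*4)+(a+x))*(b+(y*y)))*1)) -> ((((9*4)+(a+x))*(b+(y*y)))*1)
Step 2: at root: ((((9*4)+(a+x))*(b+(y*y)))*1) -> (((9*4)+(a+x))*(b+(y*y))); overall: ((((9*4)+(a+x))*(b+(y*y)))*1) -> (((9*4)+(a+x))*(b+(y*y)))
Step 3: at LL: (9*4) -> 36; overall: (((9*4)+(a+x))*(b+(y*y))) -> ((36+(a+x))*(b+(y*y)))
Fixed point: ((36+(a+x))*(b+(y*y)))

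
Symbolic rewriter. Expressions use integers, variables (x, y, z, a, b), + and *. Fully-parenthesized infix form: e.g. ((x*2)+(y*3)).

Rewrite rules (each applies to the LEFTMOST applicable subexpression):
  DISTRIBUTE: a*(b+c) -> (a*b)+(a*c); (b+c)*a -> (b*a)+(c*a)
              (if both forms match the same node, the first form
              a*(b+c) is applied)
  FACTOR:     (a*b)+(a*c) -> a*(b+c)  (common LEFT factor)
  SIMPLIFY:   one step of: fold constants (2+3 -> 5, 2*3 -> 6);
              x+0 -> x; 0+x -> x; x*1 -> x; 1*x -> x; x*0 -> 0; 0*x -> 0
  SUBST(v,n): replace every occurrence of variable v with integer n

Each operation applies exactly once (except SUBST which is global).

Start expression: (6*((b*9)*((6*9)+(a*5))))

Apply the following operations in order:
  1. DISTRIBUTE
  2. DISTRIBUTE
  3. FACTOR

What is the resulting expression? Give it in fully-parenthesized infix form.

Start: (6*((b*9)*((6*9)+(a*5))))
Apply DISTRIBUTE at R (target: ((b*9)*((6*9)+(a*5)))): (6*((b*9)*((6*9)+(a*5)))) -> (6*(((b*9)*(6*9))+((b*9)*(a*5))))
Apply DISTRIBUTE at root (target: (6*(((b*9)*(6*9))+((b*9)*(a*5))))): (6*(((b*9)*(6*9))+((b*9)*(a*5)))) -> ((6*((b*9)*(6*9)))+(6*((b*9)*(a*5))))
Apply FACTOR at root (target: ((6*((b*9)*(6*9)))+(6*((b*9)*(a*5))))): ((6*((b*9)*(6*9)))+(6*((b*9)*(a*5)))) -> (6*(((b*9)*(6*9))+((b*9)*(a*5))))

Answer: (6*(((b*9)*(6*9))+((b*9)*(a*5))))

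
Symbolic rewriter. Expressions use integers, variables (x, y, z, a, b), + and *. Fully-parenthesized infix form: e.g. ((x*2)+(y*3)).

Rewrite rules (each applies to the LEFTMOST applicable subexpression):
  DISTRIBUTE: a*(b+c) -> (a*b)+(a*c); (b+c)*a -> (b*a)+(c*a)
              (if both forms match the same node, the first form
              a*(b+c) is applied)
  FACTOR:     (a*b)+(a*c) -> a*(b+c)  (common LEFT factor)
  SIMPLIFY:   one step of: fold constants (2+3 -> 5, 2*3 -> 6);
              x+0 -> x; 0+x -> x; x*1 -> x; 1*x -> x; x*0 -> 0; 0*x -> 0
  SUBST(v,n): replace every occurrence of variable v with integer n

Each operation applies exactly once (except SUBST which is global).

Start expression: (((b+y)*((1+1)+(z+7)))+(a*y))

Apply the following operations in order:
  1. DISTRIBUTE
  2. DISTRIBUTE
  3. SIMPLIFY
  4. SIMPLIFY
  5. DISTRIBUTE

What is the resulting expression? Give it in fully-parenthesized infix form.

Answer: ((((b+y)+(b+y))+(((b+y)*z)+((b+y)*7)))+(a*y))

Derivation:
Start: (((b+y)*((1+1)+(z+7)))+(a*y))
Apply DISTRIBUTE at L (target: ((b+y)*((1+1)+(z+7)))): (((b+y)*((1+1)+(z+7)))+(a*y)) -> ((((b+y)*(1+1))+((b+y)*(z+7)))+(a*y))
Apply DISTRIBUTE at LL (target: ((b+y)*(1+1))): ((((b+y)*(1+1))+((b+y)*(z+7)))+(a*y)) -> (((((b+y)*1)+((b+y)*1))+((b+y)*(z+7)))+(a*y))
Apply SIMPLIFY at LLL (target: ((b+y)*1)): (((((b+y)*1)+((b+y)*1))+((b+y)*(z+7)))+(a*y)) -> ((((b+y)+((b+y)*1))+((b+y)*(z+7)))+(a*y))
Apply SIMPLIFY at LLR (target: ((b+y)*1)): ((((b+y)+((b+y)*1))+((b+y)*(z+7)))+(a*y)) -> ((((b+y)+(b+y))+((b+y)*(z+7)))+(a*y))
Apply DISTRIBUTE at LR (target: ((b+y)*(z+7))): ((((b+y)+(b+y))+((b+y)*(z+7)))+(a*y)) -> ((((b+y)+(b+y))+(((b+y)*z)+((b+y)*7)))+(a*y))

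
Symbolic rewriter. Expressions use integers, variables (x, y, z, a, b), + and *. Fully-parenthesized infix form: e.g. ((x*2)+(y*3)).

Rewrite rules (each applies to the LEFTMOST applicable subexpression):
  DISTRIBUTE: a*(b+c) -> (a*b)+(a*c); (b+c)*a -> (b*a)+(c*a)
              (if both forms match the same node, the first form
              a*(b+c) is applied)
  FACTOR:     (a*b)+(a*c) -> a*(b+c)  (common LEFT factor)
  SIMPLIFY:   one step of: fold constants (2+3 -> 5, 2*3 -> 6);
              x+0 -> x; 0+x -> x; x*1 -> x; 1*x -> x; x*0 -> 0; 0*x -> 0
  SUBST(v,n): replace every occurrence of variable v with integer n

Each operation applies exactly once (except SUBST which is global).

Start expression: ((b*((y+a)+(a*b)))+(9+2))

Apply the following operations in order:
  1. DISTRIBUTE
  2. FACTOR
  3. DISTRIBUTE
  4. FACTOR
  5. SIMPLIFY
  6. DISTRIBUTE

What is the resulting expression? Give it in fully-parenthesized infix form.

Start: ((b*((y+a)+(a*b)))+(9+2))
Apply DISTRIBUTE at L (target: (b*((y+a)+(a*b)))): ((b*((y+a)+(a*b)))+(9+2)) -> (((b*(y+a))+(b*(a*b)))+(9+2))
Apply FACTOR at L (target: ((b*(y+a))+(b*(a*b)))): (((b*(y+a))+(b*(a*b)))+(9+2)) -> ((b*((y+a)+(a*b)))+(9+2))
Apply DISTRIBUTE at L (target: (b*((y+a)+(a*b)))): ((b*((y+a)+(a*b)))+(9+2)) -> (((b*(y+a))+(b*(a*b)))+(9+2))
Apply FACTOR at L (target: ((b*(y+a))+(b*(a*b)))): (((b*(y+a))+(b*(a*b)))+(9+2)) -> ((b*((y+a)+(a*b)))+(9+2))
Apply SIMPLIFY at R (target: (9+2)): ((b*((y+a)+(a*b)))+(9+2)) -> ((b*((y+a)+(a*b)))+11)
Apply DISTRIBUTE at L (target: (b*((y+a)+(a*b)))): ((b*((y+a)+(a*b)))+11) -> (((b*(y+a))+(b*(a*b)))+11)

Answer: (((b*(y+a))+(b*(a*b)))+11)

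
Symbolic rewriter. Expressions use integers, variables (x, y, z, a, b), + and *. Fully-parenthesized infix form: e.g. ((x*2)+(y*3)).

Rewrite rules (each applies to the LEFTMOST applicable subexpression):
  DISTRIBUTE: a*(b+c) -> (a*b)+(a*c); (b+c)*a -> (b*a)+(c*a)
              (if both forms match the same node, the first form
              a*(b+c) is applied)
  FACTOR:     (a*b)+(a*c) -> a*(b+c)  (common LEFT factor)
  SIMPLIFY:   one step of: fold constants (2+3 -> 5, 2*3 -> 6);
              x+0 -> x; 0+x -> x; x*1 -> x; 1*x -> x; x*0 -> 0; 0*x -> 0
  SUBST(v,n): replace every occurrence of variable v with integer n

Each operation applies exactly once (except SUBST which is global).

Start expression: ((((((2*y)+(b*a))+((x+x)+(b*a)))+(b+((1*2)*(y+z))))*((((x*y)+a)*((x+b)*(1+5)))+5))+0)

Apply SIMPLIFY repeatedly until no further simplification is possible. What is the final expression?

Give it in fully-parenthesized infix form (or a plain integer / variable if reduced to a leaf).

Answer: (((((2*y)+(b*a))+((x+x)+(b*a)))+(b+(2*(y+z))))*((((x*y)+a)*((x+b)*6))+5))

Derivation:
Start: ((((((2*y)+(b*a))+((x+x)+(b*a)))+(b+((1*2)*(y+z))))*((((x*y)+a)*((x+b)*(1+5)))+5))+0)
Step 1: at root: ((((((2*y)+(b*a))+((x+x)+(b*a)))+(b+((1*2)*(y+z))))*((((x*y)+a)*((x+b)*(1+5)))+5))+0) -> (((((2*y)+(b*a))+((x+x)+(b*a)))+(b+((1*2)*(y+z))))*((((x*y)+a)*((x+b)*(1+5)))+5)); overall: ((((((2*y)+(b*a))+((x+x)+(b*a)))+(b+((1*2)*(y+z))))*((((x*y)+a)*((x+b)*(1+5)))+5))+0) -> (((((2*y)+(b*a))+((x+x)+(b*a)))+(b+((1*2)*(y+z))))*((((x*y)+a)*((x+b)*(1+5)))+5))
Step 2: at LRRL: (1*2) -> 2; overall: (((((2*y)+(b*a))+((x+x)+(b*a)))+(b+((1*2)*(y+z))))*((((x*y)+a)*((x+b)*(1+5)))+5)) -> (((((2*y)+(b*a))+((x+x)+(b*a)))+(b+(2*(y+z))))*((((x*y)+a)*((x+b)*(1+5)))+5))
Step 3: at RLRR: (1+5) -> 6; overall: (((((2*y)+(b*a))+((x+x)+(b*a)))+(b+(2*(y+z))))*((((x*y)+a)*((x+b)*(1+5)))+5)) -> (((((2*y)+(b*a))+((x+x)+(b*a)))+(b+(2*(y+z))))*((((x*y)+a)*((x+b)*6))+5))
Fixed point: (((((2*y)+(b*a))+((x+x)+(b*a)))+(b+(2*(y+z))))*((((x*y)+a)*((x+b)*6))+5))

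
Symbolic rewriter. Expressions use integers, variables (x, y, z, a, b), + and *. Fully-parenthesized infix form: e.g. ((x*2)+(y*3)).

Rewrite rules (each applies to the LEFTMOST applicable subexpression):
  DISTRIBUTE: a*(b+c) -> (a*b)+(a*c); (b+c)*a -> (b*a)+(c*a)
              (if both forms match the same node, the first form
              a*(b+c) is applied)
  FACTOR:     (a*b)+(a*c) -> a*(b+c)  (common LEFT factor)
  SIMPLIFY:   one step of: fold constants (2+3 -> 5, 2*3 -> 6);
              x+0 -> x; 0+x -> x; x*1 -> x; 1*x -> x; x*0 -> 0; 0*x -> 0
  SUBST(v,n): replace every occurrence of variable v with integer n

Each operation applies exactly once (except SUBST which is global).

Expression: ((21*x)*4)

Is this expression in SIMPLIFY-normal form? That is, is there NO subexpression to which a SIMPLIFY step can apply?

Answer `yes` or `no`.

Expression: ((21*x)*4)
Scanning for simplifiable subexpressions (pre-order)...
  at root: ((21*x)*4) (not simplifiable)
  at L: (21*x) (not simplifiable)
Result: no simplifiable subexpression found -> normal form.

Answer: yes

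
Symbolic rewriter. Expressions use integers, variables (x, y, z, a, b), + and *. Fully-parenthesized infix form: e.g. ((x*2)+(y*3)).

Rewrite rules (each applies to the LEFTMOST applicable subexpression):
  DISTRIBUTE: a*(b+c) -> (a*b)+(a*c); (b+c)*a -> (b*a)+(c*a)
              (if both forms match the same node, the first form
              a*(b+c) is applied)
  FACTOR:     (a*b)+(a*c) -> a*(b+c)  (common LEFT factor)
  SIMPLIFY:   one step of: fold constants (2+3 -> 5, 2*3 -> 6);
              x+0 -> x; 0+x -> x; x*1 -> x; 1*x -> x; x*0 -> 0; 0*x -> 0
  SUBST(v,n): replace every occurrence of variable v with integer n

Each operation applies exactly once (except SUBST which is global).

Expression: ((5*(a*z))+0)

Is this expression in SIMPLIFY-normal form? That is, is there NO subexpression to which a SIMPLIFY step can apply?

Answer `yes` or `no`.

Expression: ((5*(a*z))+0)
Scanning for simplifiable subexpressions (pre-order)...
  at root: ((5*(a*z))+0) (SIMPLIFIABLE)
  at L: (5*(a*z)) (not simplifiable)
  at LR: (a*z) (not simplifiable)
Found simplifiable subexpr at path root: ((5*(a*z))+0)
One SIMPLIFY step would give: (5*(a*z))
-> NOT in normal form.

Answer: no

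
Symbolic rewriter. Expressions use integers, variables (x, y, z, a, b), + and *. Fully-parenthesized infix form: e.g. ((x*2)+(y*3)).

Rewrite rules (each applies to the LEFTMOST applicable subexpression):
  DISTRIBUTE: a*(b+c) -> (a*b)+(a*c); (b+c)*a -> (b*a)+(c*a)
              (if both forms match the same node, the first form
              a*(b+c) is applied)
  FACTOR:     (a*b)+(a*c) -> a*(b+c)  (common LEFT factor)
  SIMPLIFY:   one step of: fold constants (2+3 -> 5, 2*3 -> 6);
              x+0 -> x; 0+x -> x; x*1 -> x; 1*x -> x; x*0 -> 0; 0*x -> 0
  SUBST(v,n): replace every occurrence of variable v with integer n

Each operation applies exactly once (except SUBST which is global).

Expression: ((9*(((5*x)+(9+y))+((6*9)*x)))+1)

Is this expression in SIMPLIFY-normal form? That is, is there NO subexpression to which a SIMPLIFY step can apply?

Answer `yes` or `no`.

Answer: no

Derivation:
Expression: ((9*(((5*x)+(9+y))+((6*9)*x)))+1)
Scanning for simplifiable subexpressions (pre-order)...
  at root: ((9*(((5*x)+(9+y))+((6*9)*x)))+1) (not simplifiable)
  at L: (9*(((5*x)+(9+y))+((6*9)*x))) (not simplifiable)
  at LR: (((5*x)+(9+y))+((6*9)*x)) (not simplifiable)
  at LRL: ((5*x)+(9+y)) (not simplifiable)
  at LRLL: (5*x) (not simplifiable)
  at LRLR: (9+y) (not simplifiable)
  at LRR: ((6*9)*x) (not simplifiable)
  at LRRL: (6*9) (SIMPLIFIABLE)
Found simplifiable subexpr at path LRRL: (6*9)
One SIMPLIFY step would give: ((9*(((5*x)+(9+y))+(54*x)))+1)
-> NOT in normal form.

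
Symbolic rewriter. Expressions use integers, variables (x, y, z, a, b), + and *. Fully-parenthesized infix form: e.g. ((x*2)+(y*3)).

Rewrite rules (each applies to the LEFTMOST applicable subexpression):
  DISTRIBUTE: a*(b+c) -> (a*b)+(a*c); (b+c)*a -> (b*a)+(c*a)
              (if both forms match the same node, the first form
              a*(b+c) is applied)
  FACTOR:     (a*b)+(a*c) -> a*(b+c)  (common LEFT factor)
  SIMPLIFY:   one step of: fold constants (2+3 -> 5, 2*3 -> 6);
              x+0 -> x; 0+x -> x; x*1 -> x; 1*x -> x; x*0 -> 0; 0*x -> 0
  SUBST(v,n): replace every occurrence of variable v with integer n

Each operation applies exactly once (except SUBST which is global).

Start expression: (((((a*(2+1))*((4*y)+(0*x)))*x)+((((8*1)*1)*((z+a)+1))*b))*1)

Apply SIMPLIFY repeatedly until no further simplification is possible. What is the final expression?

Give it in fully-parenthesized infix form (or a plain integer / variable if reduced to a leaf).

Answer: ((((a*3)*(4*y))*x)+((8*((z+a)+1))*b))

Derivation:
Start: (((((a*(2+1))*((4*y)+(0*x)))*x)+((((8*1)*1)*((z+a)+1))*b))*1)
Step 1: at root: (((((a*(2+1))*((4*y)+(0*x)))*x)+((((8*1)*1)*((z+a)+1))*b))*1) -> ((((a*(2+1))*((4*y)+(0*x)))*x)+((((8*1)*1)*((z+a)+1))*b)); overall: (((((a*(2+1))*((4*y)+(0*x)))*x)+((((8*1)*1)*((z+a)+1))*b))*1) -> ((((a*(2+1))*((4*y)+(0*x)))*x)+((((8*1)*1)*((z+a)+1))*b))
Step 2: at LLLR: (2+1) -> 3; overall: ((((a*(2+1))*((4*y)+(0*x)))*x)+((((8*1)*1)*((z+a)+1))*b)) -> ((((a*3)*((4*y)+(0*x)))*x)+((((8*1)*1)*((z+a)+1))*b))
Step 3: at LLRR: (0*x) -> 0; overall: ((((a*3)*((4*y)+(0*x)))*x)+((((8*1)*1)*((z+a)+1))*b)) -> ((((a*3)*((4*y)+0))*x)+((((8*1)*1)*((z+a)+1))*b))
Step 4: at LLR: ((4*y)+0) -> (4*y); overall: ((((a*3)*((4*y)+0))*x)+((((8*1)*1)*((z+a)+1))*b)) -> ((((a*3)*(4*y))*x)+((((8*1)*1)*((z+a)+1))*b))
Step 5: at RLL: ((8*1)*1) -> (8*1); overall: ((((a*3)*(4*y))*x)+((((8*1)*1)*((z+a)+1))*b)) -> ((((a*3)*(4*y))*x)+(((8*1)*((z+a)+1))*b))
Step 6: at RLL: (8*1) -> 8; overall: ((((a*3)*(4*y))*x)+(((8*1)*((z+a)+1))*b)) -> ((((a*3)*(4*y))*x)+((8*((z+a)+1))*b))
Fixed point: ((((a*3)*(4*y))*x)+((8*((z+a)+1))*b))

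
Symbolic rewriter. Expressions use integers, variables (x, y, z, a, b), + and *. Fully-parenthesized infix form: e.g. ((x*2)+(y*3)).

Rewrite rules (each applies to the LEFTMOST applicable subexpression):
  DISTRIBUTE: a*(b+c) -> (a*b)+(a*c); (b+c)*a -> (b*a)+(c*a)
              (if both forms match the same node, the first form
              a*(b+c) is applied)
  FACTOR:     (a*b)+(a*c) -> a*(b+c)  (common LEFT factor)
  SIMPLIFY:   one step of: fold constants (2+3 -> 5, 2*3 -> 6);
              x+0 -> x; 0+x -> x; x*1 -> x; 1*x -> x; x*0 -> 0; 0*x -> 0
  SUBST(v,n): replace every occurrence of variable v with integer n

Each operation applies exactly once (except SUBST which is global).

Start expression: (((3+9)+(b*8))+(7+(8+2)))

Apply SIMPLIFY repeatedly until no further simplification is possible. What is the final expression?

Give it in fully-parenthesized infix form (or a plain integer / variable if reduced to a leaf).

Start: (((3+9)+(b*8))+(7+(8+2)))
Step 1: at LL: (3+9) -> 12; overall: (((3+9)+(b*8))+(7+(8+2))) -> ((12+(b*8))+(7+(8+2)))
Step 2: at RR: (8+2) -> 10; overall: ((12+(b*8))+(7+(8+2))) -> ((12+(b*8))+(7+10))
Step 3: at R: (7+10) -> 17; overall: ((12+(b*8))+(7+10)) -> ((12+(b*8))+17)
Fixed point: ((12+(b*8))+17)

Answer: ((12+(b*8))+17)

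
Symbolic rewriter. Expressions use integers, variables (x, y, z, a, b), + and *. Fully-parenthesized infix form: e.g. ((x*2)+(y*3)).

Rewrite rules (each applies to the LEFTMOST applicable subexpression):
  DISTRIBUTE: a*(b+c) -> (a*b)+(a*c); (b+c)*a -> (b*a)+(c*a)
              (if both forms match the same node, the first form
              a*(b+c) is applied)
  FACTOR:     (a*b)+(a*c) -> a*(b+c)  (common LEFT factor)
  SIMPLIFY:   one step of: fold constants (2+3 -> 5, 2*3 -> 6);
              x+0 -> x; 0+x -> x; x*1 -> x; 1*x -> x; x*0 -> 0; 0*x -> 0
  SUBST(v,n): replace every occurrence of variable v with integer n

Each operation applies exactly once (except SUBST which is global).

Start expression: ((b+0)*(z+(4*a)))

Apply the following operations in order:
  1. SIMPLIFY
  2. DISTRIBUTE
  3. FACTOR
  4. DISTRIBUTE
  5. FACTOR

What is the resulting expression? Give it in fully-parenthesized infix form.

Answer: (b*(z+(4*a)))

Derivation:
Start: ((b+0)*(z+(4*a)))
Apply SIMPLIFY at L (target: (b+0)): ((b+0)*(z+(4*a))) -> (b*(z+(4*a)))
Apply DISTRIBUTE at root (target: (b*(z+(4*a)))): (b*(z+(4*a))) -> ((b*z)+(b*(4*a)))
Apply FACTOR at root (target: ((b*z)+(b*(4*a)))): ((b*z)+(b*(4*a))) -> (b*(z+(4*a)))
Apply DISTRIBUTE at root (target: (b*(z+(4*a)))): (b*(z+(4*a))) -> ((b*z)+(b*(4*a)))
Apply FACTOR at root (target: ((b*z)+(b*(4*a)))): ((b*z)+(b*(4*a))) -> (b*(z+(4*a)))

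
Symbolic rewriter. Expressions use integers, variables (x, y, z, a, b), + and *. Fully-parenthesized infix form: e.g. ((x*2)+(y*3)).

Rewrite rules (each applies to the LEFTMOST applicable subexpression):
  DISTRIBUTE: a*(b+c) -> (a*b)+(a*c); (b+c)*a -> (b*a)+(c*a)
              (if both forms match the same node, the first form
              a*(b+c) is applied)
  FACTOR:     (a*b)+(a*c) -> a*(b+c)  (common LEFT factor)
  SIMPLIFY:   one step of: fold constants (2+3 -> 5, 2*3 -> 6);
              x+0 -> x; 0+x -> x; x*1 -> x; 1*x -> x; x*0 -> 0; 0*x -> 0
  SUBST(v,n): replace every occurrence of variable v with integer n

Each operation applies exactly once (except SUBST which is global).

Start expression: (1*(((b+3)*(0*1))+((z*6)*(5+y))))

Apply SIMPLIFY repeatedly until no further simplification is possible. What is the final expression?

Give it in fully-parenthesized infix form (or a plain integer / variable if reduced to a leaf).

Answer: ((z*6)*(5+y))

Derivation:
Start: (1*(((b+3)*(0*1))+((z*6)*(5+y))))
Step 1: at root: (1*(((b+3)*(0*1))+((z*6)*(5+y)))) -> (((b+3)*(0*1))+((z*6)*(5+y))); overall: (1*(((b+3)*(0*1))+((z*6)*(5+y)))) -> (((b+3)*(0*1))+((z*6)*(5+y)))
Step 2: at LR: (0*1) -> 0; overall: (((b+3)*(0*1))+((z*6)*(5+y))) -> (((b+3)*0)+((z*6)*(5+y)))
Step 3: at L: ((b+3)*0) -> 0; overall: (((b+3)*0)+((z*6)*(5+y))) -> (0+((z*6)*(5+y)))
Step 4: at root: (0+((z*6)*(5+y))) -> ((z*6)*(5+y)); overall: (0+((z*6)*(5+y))) -> ((z*6)*(5+y))
Fixed point: ((z*6)*(5+y))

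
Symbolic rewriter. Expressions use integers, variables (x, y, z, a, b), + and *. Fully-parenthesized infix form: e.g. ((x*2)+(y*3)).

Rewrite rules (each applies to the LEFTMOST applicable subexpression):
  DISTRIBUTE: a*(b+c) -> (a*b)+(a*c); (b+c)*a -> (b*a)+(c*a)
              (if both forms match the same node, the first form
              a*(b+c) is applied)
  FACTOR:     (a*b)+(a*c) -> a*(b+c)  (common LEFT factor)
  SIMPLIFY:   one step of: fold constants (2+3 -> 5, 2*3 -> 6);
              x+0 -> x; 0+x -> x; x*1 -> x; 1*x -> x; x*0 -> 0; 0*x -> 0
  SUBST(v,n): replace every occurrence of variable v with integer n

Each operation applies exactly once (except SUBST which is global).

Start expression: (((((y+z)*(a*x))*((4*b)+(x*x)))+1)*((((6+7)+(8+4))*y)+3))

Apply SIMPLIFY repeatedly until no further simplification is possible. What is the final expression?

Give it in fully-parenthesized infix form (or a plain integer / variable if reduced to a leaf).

Start: (((((y+z)*(a*x))*((4*b)+(x*x)))+1)*((((6+7)+(8+4))*y)+3))
Step 1: at RLLL: (6+7) -> 13; overall: (((((y+z)*(a*x))*((4*b)+(x*x)))+1)*((((6+7)+(8+4))*y)+3)) -> (((((y+z)*(a*x))*((4*b)+(x*x)))+1)*(((13+(8+4))*y)+3))
Step 2: at RLLR: (8+4) -> 12; overall: (((((y+z)*(a*x))*((4*b)+(x*x)))+1)*(((13+(8+4))*y)+3)) -> (((((y+z)*(a*x))*((4*b)+(x*x)))+1)*(((13+12)*y)+3))
Step 3: at RLL: (13+12) -> 25; overall: (((((y+z)*(a*x))*((4*b)+(x*x)))+1)*(((13+12)*y)+3)) -> (((((y+z)*(a*x))*((4*b)+(x*x)))+1)*((25*y)+3))
Fixed point: (((((y+z)*(a*x))*((4*b)+(x*x)))+1)*((25*y)+3))

Answer: (((((y+z)*(a*x))*((4*b)+(x*x)))+1)*((25*y)+3))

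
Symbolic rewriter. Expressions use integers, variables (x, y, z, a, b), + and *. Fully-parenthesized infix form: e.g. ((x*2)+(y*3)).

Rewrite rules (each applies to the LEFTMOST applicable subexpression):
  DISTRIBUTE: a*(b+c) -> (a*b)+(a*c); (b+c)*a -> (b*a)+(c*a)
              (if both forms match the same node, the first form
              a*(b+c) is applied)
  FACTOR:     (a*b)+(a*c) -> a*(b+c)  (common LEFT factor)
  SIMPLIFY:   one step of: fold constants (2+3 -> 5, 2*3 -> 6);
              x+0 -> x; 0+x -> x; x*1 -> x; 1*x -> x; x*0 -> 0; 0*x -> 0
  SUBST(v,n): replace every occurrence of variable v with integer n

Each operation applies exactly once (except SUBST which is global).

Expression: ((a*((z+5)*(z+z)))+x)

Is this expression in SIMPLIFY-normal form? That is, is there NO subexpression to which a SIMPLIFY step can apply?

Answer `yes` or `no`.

Expression: ((a*((z+5)*(z+z)))+x)
Scanning for simplifiable subexpressions (pre-order)...
  at root: ((a*((z+5)*(z+z)))+x) (not simplifiable)
  at L: (a*((z+5)*(z+z))) (not simplifiable)
  at LR: ((z+5)*(z+z)) (not simplifiable)
  at LRL: (z+5) (not simplifiable)
  at LRR: (z+z) (not simplifiable)
Result: no simplifiable subexpression found -> normal form.

Answer: yes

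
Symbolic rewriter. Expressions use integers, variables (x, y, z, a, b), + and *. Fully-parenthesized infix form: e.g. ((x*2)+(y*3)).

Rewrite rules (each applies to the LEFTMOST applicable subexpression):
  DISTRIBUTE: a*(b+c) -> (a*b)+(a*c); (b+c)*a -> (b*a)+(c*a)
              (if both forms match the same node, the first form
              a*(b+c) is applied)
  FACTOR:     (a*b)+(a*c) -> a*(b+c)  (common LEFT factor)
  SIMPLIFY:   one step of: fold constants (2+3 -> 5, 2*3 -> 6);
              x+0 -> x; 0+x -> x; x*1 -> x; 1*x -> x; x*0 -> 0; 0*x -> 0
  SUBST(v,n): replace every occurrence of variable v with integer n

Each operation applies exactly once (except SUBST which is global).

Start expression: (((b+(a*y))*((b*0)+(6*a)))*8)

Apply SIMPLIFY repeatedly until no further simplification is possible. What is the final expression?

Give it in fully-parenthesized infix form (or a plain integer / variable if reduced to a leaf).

Answer: (((b+(a*y))*(6*a))*8)

Derivation:
Start: (((b+(a*y))*((b*0)+(6*a)))*8)
Step 1: at LRL: (b*0) -> 0; overall: (((b+(a*y))*((b*0)+(6*a)))*8) -> (((b+(a*y))*(0+(6*a)))*8)
Step 2: at LR: (0+(6*a)) -> (6*a); overall: (((b+(a*y))*(0+(6*a)))*8) -> (((b+(a*y))*(6*a))*8)
Fixed point: (((b+(a*y))*(6*a))*8)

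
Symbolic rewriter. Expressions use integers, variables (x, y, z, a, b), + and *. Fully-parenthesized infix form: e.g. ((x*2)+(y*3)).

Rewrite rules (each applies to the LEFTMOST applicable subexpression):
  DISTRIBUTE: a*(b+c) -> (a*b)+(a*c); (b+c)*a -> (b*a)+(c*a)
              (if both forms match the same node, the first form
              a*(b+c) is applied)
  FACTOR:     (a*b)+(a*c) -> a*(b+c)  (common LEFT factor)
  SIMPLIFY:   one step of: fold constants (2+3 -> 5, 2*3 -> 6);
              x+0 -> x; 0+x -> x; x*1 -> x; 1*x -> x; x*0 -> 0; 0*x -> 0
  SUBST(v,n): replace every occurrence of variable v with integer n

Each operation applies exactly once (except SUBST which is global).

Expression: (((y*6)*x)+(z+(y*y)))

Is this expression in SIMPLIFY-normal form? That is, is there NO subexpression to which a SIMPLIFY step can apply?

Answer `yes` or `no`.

Answer: yes

Derivation:
Expression: (((y*6)*x)+(z+(y*y)))
Scanning for simplifiable subexpressions (pre-order)...
  at root: (((y*6)*x)+(z+(y*y))) (not simplifiable)
  at L: ((y*6)*x) (not simplifiable)
  at LL: (y*6) (not simplifiable)
  at R: (z+(y*y)) (not simplifiable)
  at RR: (y*y) (not simplifiable)
Result: no simplifiable subexpression found -> normal form.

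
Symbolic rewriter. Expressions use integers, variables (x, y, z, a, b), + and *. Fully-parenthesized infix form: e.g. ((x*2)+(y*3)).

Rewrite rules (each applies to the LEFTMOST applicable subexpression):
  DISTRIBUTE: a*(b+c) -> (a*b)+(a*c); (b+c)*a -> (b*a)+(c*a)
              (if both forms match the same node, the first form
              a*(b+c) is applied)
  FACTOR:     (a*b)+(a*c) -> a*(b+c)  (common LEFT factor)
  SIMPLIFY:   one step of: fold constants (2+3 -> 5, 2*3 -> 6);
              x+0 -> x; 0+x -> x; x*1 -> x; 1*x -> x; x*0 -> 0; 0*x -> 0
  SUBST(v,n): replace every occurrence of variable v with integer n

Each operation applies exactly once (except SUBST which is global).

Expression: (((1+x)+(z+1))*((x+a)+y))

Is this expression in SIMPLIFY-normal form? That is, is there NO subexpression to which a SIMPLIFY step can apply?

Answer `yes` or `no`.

Answer: yes

Derivation:
Expression: (((1+x)+(z+1))*((x+a)+y))
Scanning for simplifiable subexpressions (pre-order)...
  at root: (((1+x)+(z+1))*((x+a)+y)) (not simplifiable)
  at L: ((1+x)+(z+1)) (not simplifiable)
  at LL: (1+x) (not simplifiable)
  at LR: (z+1) (not simplifiable)
  at R: ((x+a)+y) (not simplifiable)
  at RL: (x+a) (not simplifiable)
Result: no simplifiable subexpression found -> normal form.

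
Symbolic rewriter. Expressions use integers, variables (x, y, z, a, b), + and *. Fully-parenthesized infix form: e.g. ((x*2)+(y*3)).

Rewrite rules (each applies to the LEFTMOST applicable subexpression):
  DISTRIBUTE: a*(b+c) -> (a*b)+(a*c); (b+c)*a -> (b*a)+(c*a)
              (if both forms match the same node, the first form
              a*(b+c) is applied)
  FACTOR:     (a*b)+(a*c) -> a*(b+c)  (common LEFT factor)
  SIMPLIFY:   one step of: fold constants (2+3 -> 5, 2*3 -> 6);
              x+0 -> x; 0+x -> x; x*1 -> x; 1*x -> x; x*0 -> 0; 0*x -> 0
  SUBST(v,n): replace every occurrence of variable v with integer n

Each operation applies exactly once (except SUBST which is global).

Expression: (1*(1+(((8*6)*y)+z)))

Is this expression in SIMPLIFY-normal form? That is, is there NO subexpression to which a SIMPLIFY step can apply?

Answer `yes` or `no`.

Answer: no

Derivation:
Expression: (1*(1+(((8*6)*y)+z)))
Scanning for simplifiable subexpressions (pre-order)...
  at root: (1*(1+(((8*6)*y)+z))) (SIMPLIFIABLE)
  at R: (1+(((8*6)*y)+z)) (not simplifiable)
  at RR: (((8*6)*y)+z) (not simplifiable)
  at RRL: ((8*6)*y) (not simplifiable)
  at RRLL: (8*6) (SIMPLIFIABLE)
Found simplifiable subexpr at path root: (1*(1+(((8*6)*y)+z)))
One SIMPLIFY step would give: (1+(((8*6)*y)+z))
-> NOT in normal form.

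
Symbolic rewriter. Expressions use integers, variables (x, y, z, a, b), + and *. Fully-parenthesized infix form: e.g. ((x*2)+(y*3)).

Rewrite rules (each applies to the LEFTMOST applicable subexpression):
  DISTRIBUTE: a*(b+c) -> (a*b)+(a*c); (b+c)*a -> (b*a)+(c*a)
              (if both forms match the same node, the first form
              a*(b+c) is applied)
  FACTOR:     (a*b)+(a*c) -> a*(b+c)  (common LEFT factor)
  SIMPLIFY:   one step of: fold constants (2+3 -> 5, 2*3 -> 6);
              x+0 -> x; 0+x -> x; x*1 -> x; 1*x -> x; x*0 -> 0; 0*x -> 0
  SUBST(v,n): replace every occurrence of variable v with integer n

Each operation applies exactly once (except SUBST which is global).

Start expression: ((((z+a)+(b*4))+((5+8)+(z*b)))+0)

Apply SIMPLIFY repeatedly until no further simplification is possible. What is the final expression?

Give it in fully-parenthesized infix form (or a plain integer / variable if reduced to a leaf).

Answer: (((z+a)+(b*4))+(13+(z*b)))

Derivation:
Start: ((((z+a)+(b*4))+((5+8)+(z*b)))+0)
Step 1: at root: ((((z+a)+(b*4))+((5+8)+(z*b)))+0) -> (((z+a)+(b*4))+((5+8)+(z*b))); overall: ((((z+a)+(b*4))+((5+8)+(z*b)))+0) -> (((z+a)+(b*4))+((5+8)+(z*b)))
Step 2: at RL: (5+8) -> 13; overall: (((z+a)+(b*4))+((5+8)+(z*b))) -> (((z+a)+(b*4))+(13+(z*b)))
Fixed point: (((z+a)+(b*4))+(13+(z*b)))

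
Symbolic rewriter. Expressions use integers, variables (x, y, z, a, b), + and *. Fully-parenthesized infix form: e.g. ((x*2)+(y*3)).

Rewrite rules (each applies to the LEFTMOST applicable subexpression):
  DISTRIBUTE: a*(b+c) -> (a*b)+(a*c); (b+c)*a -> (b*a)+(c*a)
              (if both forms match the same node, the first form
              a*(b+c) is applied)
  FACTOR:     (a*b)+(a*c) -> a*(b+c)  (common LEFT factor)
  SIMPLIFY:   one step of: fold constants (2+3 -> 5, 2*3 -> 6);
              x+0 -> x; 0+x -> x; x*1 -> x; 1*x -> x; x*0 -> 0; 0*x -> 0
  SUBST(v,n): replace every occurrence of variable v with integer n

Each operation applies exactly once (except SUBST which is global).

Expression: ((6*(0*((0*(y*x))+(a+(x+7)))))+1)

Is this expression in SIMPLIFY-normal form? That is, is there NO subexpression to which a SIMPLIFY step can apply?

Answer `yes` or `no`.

Expression: ((6*(0*((0*(y*x))+(a+(x+7)))))+1)
Scanning for simplifiable subexpressions (pre-order)...
  at root: ((6*(0*((0*(y*x))+(a+(x+7)))))+1) (not simplifiable)
  at L: (6*(0*((0*(y*x))+(a+(x+7))))) (not simplifiable)
  at LR: (0*((0*(y*x))+(a+(x+7)))) (SIMPLIFIABLE)
  at LRR: ((0*(y*x))+(a+(x+7))) (not simplifiable)
  at LRRL: (0*(y*x)) (SIMPLIFIABLE)
  at LRRLR: (y*x) (not simplifiable)
  at LRRR: (a+(x+7)) (not simplifiable)
  at LRRRR: (x+7) (not simplifiable)
Found simplifiable subexpr at path LR: (0*((0*(y*x))+(a+(x+7))))
One SIMPLIFY step would give: ((6*0)+1)
-> NOT in normal form.

Answer: no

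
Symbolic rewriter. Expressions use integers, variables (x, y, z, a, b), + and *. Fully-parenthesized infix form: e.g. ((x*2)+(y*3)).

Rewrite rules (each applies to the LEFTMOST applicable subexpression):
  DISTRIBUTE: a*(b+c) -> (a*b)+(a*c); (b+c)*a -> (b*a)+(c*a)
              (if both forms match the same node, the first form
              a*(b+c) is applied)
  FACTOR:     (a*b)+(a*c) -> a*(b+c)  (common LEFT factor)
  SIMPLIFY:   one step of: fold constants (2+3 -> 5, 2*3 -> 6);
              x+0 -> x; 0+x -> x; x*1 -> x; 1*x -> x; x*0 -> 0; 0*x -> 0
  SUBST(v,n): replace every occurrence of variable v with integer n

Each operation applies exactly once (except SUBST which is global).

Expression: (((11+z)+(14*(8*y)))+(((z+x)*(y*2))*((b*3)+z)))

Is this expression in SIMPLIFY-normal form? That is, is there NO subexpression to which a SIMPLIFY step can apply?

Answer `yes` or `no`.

Expression: (((11+z)+(14*(8*y)))+(((z+x)*(y*2))*((b*3)+z)))
Scanning for simplifiable subexpressions (pre-order)...
  at root: (((11+z)+(14*(8*y)))+(((z+x)*(y*2))*((b*3)+z))) (not simplifiable)
  at L: ((11+z)+(14*(8*y))) (not simplifiable)
  at LL: (11+z) (not simplifiable)
  at LR: (14*(8*y)) (not simplifiable)
  at LRR: (8*y) (not simplifiable)
  at R: (((z+x)*(y*2))*((b*3)+z)) (not simplifiable)
  at RL: ((z+x)*(y*2)) (not simplifiable)
  at RLL: (z+x) (not simplifiable)
  at RLR: (y*2) (not simplifiable)
  at RR: ((b*3)+z) (not simplifiable)
  at RRL: (b*3) (not simplifiable)
Result: no simplifiable subexpression found -> normal form.

Answer: yes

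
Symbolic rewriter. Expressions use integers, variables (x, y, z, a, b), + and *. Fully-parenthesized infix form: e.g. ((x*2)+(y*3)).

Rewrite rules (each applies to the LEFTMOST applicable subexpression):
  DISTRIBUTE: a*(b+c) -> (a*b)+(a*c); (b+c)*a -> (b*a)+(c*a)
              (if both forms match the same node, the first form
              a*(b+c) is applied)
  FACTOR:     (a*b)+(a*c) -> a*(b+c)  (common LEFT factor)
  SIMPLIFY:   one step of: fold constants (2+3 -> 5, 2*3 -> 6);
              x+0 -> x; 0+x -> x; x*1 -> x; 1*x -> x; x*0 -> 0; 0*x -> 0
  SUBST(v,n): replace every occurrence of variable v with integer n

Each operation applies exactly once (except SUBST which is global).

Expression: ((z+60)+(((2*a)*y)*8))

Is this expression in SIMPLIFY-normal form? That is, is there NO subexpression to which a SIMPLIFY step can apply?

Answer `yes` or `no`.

Expression: ((z+60)+(((2*a)*y)*8))
Scanning for simplifiable subexpressions (pre-order)...
  at root: ((z+60)+(((2*a)*y)*8)) (not simplifiable)
  at L: (z+60) (not simplifiable)
  at R: (((2*a)*y)*8) (not simplifiable)
  at RL: ((2*a)*y) (not simplifiable)
  at RLL: (2*a) (not simplifiable)
Result: no simplifiable subexpression found -> normal form.

Answer: yes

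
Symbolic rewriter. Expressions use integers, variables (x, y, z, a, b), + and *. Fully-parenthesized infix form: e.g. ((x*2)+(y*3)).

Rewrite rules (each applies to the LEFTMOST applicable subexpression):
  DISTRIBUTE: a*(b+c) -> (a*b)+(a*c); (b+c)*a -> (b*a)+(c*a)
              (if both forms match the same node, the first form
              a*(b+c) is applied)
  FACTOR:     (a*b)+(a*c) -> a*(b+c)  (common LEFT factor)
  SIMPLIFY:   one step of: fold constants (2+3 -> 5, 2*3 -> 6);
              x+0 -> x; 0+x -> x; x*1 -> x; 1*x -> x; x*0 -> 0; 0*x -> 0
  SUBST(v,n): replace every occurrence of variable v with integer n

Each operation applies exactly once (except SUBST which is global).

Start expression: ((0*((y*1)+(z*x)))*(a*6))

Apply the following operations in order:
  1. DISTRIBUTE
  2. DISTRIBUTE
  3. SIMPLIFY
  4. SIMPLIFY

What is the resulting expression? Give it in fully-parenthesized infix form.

Start: ((0*((y*1)+(z*x)))*(a*6))
Apply DISTRIBUTE at L (target: (0*((y*1)+(z*x)))): ((0*((y*1)+(z*x)))*(a*6)) -> (((0*(y*1))+(0*(z*x)))*(a*6))
Apply DISTRIBUTE at root (target: (((0*(y*1))+(0*(z*x)))*(a*6))): (((0*(y*1))+(0*(z*x)))*(a*6)) -> (((0*(y*1))*(a*6))+((0*(z*x))*(a*6)))
Apply SIMPLIFY at LL (target: (0*(y*1))): (((0*(y*1))*(a*6))+((0*(z*x))*(a*6))) -> ((0*(a*6))+((0*(z*x))*(a*6)))
Apply SIMPLIFY at L (target: (0*(a*6))): ((0*(a*6))+((0*(z*x))*(a*6))) -> (0+((0*(z*x))*(a*6)))

Answer: (0+((0*(z*x))*(a*6)))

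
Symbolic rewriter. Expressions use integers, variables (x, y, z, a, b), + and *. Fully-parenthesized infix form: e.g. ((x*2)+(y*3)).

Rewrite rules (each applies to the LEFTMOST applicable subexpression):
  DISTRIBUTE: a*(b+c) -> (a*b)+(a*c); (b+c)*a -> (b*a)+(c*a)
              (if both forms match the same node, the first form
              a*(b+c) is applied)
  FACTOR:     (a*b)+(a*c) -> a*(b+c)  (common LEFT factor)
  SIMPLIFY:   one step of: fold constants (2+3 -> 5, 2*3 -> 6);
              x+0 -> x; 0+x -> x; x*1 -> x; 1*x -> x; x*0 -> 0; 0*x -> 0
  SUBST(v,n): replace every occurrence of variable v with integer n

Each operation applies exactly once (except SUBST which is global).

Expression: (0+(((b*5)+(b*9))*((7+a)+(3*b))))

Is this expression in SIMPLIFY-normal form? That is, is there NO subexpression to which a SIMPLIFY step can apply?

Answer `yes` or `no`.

Expression: (0+(((b*5)+(b*9))*((7+a)+(3*b))))
Scanning for simplifiable subexpressions (pre-order)...
  at root: (0+(((b*5)+(b*9))*((7+a)+(3*b)))) (SIMPLIFIABLE)
  at R: (((b*5)+(b*9))*((7+a)+(3*b))) (not simplifiable)
  at RL: ((b*5)+(b*9)) (not simplifiable)
  at RLL: (b*5) (not simplifiable)
  at RLR: (b*9) (not simplifiable)
  at RR: ((7+a)+(3*b)) (not simplifiable)
  at RRL: (7+a) (not simplifiable)
  at RRR: (3*b) (not simplifiable)
Found simplifiable subexpr at path root: (0+(((b*5)+(b*9))*((7+a)+(3*b))))
One SIMPLIFY step would give: (((b*5)+(b*9))*((7+a)+(3*b)))
-> NOT in normal form.

Answer: no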